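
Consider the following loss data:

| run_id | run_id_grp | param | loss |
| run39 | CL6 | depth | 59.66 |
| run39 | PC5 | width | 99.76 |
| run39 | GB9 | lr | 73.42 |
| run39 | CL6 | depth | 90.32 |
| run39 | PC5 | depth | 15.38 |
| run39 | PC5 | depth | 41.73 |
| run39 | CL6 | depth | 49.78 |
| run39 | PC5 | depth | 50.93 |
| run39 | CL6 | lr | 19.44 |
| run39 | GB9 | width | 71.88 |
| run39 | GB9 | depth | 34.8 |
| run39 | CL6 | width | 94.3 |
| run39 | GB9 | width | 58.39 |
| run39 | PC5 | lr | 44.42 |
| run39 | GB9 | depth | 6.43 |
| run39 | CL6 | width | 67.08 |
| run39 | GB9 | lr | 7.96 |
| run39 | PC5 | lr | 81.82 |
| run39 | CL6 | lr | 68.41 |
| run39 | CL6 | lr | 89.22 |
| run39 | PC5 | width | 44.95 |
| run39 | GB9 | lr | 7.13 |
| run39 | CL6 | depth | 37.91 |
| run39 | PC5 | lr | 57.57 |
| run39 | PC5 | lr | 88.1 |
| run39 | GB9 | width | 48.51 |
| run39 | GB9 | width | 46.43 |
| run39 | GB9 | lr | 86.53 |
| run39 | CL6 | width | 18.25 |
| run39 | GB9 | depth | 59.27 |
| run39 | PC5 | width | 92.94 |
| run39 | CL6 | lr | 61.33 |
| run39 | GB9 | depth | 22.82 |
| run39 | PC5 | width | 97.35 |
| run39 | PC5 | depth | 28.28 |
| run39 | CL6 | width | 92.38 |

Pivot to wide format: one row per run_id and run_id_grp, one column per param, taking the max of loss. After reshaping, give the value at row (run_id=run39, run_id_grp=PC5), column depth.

Rows with run_id=run39, run_id_grp=PC5 and param=depth: loss values are 15.38, 41.73, 50.93, 28.28.
max(15.38, 41.73, 50.93, 28.28) = 50.93.

50.93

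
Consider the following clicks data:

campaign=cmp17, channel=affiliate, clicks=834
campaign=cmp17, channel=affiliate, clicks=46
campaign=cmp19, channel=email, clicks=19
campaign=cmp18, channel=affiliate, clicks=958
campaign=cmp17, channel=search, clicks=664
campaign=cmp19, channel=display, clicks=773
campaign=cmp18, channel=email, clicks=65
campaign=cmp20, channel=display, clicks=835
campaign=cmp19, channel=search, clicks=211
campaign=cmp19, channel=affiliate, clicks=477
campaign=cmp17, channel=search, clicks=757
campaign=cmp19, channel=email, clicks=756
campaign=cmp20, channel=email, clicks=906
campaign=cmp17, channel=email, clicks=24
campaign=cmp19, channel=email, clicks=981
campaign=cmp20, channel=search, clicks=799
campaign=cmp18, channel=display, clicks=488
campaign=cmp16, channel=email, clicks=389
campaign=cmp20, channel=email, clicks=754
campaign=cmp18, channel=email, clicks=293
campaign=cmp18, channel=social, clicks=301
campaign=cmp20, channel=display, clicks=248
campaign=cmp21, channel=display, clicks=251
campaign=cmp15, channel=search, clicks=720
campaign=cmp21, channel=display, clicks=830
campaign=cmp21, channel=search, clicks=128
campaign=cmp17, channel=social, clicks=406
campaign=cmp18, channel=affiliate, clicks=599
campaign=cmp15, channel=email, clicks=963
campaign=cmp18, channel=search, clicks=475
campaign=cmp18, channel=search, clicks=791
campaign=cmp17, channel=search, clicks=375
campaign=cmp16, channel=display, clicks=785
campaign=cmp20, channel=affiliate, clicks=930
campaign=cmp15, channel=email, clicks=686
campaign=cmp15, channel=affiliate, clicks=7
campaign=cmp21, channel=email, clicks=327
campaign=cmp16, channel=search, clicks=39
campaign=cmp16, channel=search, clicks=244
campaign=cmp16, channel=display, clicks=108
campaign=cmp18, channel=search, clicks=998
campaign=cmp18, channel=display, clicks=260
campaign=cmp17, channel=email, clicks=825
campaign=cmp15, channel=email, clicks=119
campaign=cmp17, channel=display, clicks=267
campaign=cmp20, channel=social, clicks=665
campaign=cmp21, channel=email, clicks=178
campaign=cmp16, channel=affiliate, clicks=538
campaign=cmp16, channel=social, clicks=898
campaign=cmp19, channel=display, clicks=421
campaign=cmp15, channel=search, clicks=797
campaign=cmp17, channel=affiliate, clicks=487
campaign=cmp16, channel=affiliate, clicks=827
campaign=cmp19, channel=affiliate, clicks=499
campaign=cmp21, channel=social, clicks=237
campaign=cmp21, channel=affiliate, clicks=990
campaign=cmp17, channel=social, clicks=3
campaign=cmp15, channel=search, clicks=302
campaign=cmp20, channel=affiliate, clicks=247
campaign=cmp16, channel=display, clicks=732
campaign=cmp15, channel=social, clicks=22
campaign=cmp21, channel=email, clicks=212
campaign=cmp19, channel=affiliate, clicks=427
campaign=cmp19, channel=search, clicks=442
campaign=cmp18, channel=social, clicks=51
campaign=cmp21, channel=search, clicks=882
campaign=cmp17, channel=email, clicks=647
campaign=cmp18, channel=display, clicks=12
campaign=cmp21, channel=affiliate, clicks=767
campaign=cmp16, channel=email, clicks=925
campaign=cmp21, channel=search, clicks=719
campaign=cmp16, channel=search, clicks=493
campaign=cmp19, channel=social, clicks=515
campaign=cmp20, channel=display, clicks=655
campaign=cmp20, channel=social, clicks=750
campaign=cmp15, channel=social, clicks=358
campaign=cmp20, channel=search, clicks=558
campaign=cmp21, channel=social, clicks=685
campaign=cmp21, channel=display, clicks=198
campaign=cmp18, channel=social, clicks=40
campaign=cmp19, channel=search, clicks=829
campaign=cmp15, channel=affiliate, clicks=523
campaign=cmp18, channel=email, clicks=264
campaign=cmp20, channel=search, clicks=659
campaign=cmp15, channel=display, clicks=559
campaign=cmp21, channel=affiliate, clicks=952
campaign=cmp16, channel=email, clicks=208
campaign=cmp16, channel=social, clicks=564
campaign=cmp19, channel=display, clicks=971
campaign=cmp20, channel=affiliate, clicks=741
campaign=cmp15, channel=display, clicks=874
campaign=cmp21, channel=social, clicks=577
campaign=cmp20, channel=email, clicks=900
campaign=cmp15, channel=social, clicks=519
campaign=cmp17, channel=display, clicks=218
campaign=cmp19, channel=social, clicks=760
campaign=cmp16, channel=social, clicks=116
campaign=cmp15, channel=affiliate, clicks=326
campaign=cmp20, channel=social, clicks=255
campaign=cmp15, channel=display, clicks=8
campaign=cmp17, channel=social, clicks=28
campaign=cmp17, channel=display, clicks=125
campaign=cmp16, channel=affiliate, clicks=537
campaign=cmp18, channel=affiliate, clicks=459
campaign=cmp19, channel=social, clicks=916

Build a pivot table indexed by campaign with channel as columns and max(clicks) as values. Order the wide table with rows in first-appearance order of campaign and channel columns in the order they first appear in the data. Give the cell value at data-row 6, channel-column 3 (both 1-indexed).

With rows in first-appearance order of campaign, row 6 is campaign=cmp21. channel columns in first-appearance order: affiliate, email, search, display, social; column 3 is search.
Long rows with campaign=cmp21, channel=search: max(128, 882, 719) = 882.

882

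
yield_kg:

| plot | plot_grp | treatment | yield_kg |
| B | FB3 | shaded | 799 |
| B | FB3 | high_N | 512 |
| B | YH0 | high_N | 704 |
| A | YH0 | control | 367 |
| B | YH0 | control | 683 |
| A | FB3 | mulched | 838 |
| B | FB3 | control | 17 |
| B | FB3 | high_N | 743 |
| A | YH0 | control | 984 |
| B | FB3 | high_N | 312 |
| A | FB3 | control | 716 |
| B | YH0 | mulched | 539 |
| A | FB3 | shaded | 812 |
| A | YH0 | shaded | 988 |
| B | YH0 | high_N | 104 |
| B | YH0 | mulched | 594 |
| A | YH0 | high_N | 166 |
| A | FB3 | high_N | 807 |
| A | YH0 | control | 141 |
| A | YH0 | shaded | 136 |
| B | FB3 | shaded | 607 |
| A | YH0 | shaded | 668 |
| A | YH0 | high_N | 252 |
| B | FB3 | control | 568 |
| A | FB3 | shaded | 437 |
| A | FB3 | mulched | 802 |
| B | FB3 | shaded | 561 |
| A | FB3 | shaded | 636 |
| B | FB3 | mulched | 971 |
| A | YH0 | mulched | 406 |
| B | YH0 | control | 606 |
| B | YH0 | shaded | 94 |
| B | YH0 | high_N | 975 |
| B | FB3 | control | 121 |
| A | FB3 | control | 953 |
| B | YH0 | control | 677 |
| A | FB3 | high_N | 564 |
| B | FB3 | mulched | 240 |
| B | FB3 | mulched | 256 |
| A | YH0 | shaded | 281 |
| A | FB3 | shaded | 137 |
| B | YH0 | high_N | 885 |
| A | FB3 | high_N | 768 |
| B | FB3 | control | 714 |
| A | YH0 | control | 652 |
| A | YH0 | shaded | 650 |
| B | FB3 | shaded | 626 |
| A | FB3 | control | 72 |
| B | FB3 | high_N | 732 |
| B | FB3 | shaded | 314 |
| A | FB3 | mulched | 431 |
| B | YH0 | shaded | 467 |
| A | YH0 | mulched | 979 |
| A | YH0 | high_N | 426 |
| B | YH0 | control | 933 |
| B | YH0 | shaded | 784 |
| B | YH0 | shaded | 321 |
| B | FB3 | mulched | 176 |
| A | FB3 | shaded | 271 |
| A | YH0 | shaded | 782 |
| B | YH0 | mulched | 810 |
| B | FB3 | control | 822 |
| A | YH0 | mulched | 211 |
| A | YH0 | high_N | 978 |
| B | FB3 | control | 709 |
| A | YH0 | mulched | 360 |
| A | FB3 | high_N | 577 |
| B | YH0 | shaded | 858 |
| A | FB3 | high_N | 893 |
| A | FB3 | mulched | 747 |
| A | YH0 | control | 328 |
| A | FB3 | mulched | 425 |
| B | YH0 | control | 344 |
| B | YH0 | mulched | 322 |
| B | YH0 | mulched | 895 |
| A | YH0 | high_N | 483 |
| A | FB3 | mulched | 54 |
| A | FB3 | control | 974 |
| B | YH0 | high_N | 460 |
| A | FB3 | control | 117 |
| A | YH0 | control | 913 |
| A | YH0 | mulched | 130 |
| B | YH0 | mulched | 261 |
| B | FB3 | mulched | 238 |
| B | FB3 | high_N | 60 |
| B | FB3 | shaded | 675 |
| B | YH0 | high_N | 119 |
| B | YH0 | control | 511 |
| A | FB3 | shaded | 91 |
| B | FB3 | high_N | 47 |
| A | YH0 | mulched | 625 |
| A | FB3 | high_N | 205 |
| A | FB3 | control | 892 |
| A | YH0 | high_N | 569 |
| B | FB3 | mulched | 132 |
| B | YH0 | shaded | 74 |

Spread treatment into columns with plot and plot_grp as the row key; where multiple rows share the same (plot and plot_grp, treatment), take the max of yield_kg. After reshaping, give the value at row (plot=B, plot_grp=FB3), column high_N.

Rows with plot=B, plot_grp=FB3 and treatment=high_N: yield_kg values are 512, 743, 312, 732, 60, 47.
max(512, 743, 312, 732, 60, 47) = 743.

743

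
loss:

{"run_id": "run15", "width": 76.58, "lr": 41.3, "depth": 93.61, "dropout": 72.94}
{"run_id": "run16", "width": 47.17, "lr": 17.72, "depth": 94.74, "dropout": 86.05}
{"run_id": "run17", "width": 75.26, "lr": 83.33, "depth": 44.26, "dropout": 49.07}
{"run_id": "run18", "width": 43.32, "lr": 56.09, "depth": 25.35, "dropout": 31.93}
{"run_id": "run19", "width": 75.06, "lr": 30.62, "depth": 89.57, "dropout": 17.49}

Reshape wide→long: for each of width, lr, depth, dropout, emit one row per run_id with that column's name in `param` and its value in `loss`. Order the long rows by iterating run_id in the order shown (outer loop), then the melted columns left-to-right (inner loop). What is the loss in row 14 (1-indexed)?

20 rows total (5 × 4). Row 14: index ⌊(14-1)/4⌋ = 3 into run_id → run18; (14-1) mod 4 = 1 into the melted columns → lr.
So row 14 is (run18, lr, 56.09); loss = 56.09.

56.09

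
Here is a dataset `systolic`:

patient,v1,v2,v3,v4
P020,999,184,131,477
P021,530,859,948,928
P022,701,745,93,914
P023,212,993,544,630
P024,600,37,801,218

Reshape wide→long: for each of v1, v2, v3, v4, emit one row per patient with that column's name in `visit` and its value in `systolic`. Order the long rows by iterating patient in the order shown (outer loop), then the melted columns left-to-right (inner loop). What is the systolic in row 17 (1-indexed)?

20 rows total (5 × 4). Row 17: index ⌊(17-1)/4⌋ = 4 into patient → P024; (17-1) mod 4 = 0 into the melted columns → v1.
So row 17 is (P024, v1, 600); systolic = 600.

600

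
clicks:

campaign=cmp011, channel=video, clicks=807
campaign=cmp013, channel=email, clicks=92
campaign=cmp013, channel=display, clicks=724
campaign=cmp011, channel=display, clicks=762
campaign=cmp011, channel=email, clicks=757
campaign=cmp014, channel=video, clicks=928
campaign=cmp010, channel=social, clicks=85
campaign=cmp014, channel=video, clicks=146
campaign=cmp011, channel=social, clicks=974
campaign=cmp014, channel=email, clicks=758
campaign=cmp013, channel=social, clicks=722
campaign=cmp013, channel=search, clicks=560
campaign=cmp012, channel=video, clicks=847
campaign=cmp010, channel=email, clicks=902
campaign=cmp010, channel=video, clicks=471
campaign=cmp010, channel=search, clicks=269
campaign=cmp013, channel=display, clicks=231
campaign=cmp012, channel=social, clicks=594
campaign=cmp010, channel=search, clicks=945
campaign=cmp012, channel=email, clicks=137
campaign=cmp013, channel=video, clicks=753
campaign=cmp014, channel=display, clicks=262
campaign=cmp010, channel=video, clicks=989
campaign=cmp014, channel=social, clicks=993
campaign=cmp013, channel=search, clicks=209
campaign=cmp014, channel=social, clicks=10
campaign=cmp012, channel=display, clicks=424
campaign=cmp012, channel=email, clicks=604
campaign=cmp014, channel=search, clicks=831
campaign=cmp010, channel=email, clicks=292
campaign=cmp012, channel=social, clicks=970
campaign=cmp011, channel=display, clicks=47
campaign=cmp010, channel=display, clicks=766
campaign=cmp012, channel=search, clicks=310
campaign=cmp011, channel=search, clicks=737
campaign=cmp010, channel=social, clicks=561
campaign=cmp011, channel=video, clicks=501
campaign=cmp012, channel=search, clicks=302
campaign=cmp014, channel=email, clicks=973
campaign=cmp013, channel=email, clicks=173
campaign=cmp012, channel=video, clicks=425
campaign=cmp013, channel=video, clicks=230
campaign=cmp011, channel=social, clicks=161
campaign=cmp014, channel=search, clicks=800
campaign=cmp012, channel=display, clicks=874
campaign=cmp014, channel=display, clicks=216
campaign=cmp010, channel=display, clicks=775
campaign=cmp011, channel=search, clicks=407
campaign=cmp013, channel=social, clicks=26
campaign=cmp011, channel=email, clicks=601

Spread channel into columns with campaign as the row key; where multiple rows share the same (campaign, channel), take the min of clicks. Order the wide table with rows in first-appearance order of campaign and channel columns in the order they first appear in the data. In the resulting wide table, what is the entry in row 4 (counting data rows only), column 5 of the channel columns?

269

With rows in first-appearance order of campaign, row 4 is campaign=cmp010. channel columns in first-appearance order: video, email, display, social, search; column 5 is search.
Long rows with campaign=cmp010, channel=search: min(269, 945) = 269.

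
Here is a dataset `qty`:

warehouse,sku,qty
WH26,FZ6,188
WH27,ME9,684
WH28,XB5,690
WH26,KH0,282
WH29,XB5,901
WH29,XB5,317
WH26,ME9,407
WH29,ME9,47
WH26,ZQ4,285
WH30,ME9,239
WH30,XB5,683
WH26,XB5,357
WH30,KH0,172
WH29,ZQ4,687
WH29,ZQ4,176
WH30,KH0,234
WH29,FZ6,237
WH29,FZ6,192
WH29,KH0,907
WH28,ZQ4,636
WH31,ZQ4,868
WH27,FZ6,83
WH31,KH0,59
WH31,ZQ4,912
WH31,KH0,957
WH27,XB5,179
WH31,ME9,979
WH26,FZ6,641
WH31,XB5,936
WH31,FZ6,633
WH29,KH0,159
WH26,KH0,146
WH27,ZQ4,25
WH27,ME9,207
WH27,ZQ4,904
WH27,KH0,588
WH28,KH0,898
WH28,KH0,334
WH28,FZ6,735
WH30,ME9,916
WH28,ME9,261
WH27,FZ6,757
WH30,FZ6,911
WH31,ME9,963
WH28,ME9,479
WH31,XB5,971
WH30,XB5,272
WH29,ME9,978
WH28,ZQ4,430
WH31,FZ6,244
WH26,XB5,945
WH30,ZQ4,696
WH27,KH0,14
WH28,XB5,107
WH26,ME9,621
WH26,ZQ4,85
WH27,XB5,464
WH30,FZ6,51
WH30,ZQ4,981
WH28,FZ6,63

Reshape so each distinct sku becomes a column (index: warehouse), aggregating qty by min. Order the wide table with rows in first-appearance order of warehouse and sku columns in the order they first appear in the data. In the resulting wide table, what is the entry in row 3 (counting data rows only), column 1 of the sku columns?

With rows in first-appearance order of warehouse, row 3 is warehouse=WH28. sku columns in first-appearance order: FZ6, ME9, XB5, KH0, ZQ4; column 1 is FZ6.
Long rows with warehouse=WH28, sku=FZ6: min(735, 63) = 63.

63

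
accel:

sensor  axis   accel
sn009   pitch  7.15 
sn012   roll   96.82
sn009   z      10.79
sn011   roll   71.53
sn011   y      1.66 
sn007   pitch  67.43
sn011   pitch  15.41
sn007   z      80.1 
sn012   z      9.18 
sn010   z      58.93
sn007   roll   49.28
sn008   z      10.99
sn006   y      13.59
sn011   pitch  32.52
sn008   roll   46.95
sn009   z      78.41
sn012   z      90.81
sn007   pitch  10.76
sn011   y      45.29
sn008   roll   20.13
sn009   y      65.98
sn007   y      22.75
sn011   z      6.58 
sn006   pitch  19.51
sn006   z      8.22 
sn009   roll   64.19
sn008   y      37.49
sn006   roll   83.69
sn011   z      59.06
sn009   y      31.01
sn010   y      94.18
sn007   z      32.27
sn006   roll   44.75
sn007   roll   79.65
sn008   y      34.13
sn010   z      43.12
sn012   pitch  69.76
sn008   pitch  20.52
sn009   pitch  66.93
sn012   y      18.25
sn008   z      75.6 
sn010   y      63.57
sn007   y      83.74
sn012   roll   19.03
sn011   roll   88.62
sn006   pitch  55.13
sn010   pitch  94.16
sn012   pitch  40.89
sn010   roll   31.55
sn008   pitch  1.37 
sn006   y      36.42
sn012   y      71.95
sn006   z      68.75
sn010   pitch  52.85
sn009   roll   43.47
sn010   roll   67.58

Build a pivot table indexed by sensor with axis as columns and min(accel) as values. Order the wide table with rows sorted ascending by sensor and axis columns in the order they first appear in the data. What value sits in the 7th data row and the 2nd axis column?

With rows sorted ascending by sensor, row 7 is sensor=sn012. axis columns in first-appearance order: pitch, roll, z, y; column 2 is roll.
Long rows with sensor=sn012, axis=roll: min(96.82, 19.03) = 19.03.

19.03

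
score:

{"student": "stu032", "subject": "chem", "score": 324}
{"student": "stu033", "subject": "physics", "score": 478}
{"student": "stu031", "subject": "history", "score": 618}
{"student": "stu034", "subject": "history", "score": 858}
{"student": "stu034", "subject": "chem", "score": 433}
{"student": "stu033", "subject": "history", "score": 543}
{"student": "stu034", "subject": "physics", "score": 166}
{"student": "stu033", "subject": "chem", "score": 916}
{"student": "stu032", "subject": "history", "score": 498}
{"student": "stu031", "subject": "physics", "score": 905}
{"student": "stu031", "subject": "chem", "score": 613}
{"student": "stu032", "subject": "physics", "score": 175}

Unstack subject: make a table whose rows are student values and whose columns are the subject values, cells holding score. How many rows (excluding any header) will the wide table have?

4 distinct student values → 4 rows.

4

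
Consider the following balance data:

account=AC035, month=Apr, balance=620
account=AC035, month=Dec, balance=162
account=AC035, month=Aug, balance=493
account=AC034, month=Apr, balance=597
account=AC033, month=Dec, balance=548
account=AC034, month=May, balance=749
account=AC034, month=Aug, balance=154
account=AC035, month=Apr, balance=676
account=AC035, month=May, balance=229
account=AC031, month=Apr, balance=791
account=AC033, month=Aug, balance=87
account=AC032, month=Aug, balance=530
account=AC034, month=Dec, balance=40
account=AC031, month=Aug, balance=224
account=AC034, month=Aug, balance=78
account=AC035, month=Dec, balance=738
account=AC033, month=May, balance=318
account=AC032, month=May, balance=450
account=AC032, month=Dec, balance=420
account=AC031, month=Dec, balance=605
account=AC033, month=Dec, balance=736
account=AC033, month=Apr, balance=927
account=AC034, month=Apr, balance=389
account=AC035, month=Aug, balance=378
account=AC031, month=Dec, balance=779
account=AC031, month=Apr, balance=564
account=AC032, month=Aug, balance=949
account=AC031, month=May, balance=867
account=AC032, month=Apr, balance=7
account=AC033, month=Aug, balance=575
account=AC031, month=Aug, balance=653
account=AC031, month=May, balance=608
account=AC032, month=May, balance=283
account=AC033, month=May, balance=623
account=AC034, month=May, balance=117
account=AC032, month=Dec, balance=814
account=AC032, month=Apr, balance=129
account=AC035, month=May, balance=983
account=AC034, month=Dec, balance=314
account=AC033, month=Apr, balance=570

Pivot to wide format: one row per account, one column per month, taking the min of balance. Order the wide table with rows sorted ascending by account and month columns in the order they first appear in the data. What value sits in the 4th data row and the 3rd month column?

78

With rows sorted ascending by account, row 4 is account=AC034. month columns in first-appearance order: Apr, Dec, Aug, May; column 3 is Aug.
Long rows with account=AC034, month=Aug: min(154, 78) = 78.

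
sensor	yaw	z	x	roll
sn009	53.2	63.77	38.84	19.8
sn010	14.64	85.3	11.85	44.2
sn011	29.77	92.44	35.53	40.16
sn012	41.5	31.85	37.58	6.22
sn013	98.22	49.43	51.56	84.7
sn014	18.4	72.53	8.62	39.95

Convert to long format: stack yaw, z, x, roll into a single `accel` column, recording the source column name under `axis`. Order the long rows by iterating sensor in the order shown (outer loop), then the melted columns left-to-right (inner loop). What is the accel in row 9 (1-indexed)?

24 rows total (6 × 4). Row 9: index ⌊(9-1)/4⌋ = 2 into sensor → sn011; (9-1) mod 4 = 0 into the melted columns → yaw.
So row 9 is (sn011, yaw, 29.77); accel = 29.77.

29.77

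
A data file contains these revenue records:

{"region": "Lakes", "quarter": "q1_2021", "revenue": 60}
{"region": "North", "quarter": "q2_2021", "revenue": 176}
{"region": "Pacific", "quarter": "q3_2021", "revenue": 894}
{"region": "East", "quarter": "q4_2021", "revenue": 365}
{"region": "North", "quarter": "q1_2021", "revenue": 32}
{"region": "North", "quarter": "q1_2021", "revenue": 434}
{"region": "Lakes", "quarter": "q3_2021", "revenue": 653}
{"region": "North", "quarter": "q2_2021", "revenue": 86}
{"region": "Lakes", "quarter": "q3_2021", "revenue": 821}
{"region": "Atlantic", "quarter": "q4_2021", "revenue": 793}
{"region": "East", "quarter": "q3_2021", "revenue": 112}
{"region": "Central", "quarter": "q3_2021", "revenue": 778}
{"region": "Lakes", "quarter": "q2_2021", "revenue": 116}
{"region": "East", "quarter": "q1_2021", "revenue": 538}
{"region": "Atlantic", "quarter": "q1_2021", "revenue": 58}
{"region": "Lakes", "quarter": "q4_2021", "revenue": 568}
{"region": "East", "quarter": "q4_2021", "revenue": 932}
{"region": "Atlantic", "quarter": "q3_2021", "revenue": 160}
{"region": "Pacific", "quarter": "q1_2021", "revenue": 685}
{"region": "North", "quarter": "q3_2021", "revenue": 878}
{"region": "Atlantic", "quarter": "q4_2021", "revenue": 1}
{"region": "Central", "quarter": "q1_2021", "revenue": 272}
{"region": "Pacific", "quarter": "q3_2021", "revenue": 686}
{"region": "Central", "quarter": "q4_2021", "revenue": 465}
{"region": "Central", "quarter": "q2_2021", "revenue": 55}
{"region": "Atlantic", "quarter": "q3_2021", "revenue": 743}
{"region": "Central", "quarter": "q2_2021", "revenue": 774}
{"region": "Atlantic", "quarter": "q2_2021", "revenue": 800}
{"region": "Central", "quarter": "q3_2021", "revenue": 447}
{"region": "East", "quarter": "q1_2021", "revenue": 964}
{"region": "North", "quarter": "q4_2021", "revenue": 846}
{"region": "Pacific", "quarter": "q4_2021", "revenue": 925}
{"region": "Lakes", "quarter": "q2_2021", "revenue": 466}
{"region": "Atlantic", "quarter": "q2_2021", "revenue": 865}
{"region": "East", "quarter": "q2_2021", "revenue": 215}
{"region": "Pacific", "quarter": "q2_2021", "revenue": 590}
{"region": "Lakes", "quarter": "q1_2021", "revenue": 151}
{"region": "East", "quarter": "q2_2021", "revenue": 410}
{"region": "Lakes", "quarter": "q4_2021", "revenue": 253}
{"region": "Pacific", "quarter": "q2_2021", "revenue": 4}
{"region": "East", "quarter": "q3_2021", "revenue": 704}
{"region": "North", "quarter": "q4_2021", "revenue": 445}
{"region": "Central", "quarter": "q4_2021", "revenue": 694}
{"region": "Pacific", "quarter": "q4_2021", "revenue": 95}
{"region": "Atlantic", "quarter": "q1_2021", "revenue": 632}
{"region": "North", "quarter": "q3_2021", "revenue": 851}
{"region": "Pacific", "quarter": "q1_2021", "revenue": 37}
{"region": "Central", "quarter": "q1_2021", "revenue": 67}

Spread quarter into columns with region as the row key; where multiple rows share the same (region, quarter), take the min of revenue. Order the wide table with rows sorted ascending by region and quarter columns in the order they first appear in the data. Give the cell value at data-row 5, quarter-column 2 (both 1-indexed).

With rows sorted ascending by region, row 5 is region=North. quarter columns in first-appearance order: q1_2021, q2_2021, q3_2021, q4_2021; column 2 is q2_2021.
Long rows with region=North, quarter=q2_2021: min(176, 86) = 86.

86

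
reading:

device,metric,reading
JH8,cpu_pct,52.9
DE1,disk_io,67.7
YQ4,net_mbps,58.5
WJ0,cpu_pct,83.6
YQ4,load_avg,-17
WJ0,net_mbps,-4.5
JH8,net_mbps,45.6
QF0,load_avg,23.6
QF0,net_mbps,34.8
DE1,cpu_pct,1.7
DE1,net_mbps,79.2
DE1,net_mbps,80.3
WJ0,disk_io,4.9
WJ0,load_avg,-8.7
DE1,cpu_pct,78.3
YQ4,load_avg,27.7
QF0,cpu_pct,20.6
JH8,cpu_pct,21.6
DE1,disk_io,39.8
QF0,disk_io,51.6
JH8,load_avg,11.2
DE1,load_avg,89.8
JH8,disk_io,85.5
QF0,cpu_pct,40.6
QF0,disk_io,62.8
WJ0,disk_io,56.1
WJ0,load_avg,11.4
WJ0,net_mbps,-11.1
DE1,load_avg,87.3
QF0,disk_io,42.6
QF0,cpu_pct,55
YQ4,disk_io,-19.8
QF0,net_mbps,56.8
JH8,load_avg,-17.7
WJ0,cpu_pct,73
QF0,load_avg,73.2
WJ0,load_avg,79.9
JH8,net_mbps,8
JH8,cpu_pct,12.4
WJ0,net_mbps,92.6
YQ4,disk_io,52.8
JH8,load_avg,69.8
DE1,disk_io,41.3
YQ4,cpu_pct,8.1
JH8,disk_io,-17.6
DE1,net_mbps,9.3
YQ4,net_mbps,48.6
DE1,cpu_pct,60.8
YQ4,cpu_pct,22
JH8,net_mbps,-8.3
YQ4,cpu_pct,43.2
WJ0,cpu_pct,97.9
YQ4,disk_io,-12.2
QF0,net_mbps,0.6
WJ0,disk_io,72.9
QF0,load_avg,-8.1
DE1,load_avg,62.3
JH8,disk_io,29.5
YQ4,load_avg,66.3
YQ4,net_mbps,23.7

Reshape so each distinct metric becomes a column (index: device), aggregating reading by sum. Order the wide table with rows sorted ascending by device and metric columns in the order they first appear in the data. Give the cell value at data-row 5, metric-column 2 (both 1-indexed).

20.8

With rows sorted ascending by device, row 5 is device=YQ4. metric columns in first-appearance order: cpu_pct, disk_io, net_mbps, load_avg; column 2 is disk_io.
Long rows with device=YQ4, metric=disk_io: -19.8 + 52.8 + -12.2 = 20.8.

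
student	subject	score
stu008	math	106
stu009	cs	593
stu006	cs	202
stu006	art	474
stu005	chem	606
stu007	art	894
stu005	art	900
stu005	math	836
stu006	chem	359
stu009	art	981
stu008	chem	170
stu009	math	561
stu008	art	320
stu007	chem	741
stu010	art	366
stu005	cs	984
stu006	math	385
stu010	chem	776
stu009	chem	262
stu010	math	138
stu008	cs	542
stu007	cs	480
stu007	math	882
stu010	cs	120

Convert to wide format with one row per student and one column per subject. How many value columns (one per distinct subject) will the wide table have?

4 distinct subject values: chem, cs, math, art.

4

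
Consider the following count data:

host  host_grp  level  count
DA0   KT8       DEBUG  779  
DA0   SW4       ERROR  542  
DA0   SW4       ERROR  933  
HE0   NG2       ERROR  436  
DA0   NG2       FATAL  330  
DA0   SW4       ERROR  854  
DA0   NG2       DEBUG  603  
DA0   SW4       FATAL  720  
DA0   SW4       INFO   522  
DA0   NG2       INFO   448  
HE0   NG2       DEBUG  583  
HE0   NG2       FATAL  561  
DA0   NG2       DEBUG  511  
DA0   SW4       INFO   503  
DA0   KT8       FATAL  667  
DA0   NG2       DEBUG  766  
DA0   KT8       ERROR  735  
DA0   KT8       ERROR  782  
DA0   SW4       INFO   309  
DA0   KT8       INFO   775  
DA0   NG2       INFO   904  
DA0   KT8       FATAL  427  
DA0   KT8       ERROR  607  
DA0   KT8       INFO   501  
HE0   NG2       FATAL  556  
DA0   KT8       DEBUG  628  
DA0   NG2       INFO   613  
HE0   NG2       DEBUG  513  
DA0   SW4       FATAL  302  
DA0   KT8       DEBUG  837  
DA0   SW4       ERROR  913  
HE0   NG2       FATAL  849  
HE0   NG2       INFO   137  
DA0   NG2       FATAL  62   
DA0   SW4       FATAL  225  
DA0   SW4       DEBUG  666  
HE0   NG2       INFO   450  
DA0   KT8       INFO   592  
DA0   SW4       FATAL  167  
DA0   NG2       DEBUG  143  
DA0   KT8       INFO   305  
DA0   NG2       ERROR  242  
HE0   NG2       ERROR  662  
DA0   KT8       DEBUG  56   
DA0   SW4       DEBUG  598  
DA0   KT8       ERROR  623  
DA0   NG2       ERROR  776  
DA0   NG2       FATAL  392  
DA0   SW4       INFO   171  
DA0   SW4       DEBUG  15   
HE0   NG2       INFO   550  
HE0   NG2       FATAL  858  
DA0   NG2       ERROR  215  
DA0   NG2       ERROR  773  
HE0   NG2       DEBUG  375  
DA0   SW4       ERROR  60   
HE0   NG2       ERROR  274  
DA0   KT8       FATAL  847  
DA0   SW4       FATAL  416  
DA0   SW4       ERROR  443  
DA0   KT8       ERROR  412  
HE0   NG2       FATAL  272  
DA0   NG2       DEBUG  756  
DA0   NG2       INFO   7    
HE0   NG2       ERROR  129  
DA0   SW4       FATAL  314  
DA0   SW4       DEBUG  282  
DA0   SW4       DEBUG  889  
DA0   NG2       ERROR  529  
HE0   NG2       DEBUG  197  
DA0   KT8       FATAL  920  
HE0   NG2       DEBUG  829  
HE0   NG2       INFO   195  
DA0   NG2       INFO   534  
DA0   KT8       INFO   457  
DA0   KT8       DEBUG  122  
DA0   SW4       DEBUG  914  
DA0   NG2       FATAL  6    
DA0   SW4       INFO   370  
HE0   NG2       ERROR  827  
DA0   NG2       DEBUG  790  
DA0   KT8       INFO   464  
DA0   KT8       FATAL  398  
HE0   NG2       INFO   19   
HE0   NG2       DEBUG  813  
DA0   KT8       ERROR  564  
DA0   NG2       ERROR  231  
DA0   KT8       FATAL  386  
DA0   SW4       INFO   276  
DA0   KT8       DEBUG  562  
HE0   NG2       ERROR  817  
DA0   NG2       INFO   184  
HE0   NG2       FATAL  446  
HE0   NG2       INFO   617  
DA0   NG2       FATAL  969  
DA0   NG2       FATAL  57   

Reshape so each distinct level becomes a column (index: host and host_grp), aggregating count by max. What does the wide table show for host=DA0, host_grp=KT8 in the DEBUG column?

Rows with host=DA0, host_grp=KT8 and level=DEBUG: count values are 779, 628, 837, 56, 122, 562.
max(779, 628, 837, 56, 122, 562) = 837.

837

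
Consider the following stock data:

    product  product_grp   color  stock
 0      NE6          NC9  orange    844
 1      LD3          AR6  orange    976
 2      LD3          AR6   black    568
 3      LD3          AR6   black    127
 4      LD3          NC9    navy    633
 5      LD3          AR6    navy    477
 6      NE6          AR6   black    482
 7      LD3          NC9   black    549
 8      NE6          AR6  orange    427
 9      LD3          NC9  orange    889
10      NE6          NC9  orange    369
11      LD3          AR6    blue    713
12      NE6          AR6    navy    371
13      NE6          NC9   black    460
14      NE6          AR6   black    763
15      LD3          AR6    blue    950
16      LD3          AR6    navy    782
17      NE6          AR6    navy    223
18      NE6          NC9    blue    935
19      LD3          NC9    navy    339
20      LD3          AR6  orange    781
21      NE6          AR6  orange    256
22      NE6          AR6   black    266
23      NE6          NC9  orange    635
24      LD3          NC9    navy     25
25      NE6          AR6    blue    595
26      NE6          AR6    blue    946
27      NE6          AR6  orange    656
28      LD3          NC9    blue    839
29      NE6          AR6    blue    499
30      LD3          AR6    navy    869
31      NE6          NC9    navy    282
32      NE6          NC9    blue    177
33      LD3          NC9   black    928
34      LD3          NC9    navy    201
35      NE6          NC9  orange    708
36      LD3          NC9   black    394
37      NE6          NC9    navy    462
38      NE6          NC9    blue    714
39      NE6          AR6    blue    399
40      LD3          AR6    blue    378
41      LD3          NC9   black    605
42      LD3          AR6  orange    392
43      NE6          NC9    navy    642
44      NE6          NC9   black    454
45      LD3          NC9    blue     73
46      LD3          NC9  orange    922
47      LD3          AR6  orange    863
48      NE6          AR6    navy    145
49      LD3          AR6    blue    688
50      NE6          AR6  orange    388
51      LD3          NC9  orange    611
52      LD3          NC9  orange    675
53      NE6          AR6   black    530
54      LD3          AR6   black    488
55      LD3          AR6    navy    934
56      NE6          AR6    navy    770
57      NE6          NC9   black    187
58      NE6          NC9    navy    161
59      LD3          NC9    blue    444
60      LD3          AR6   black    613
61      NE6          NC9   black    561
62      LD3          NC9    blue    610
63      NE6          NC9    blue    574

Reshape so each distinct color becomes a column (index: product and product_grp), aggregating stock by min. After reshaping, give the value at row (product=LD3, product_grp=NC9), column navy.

25

Rows with product=LD3, product_grp=NC9 and color=navy: stock values are 633, 339, 25, 201.
min(633, 339, 25, 201) = 25.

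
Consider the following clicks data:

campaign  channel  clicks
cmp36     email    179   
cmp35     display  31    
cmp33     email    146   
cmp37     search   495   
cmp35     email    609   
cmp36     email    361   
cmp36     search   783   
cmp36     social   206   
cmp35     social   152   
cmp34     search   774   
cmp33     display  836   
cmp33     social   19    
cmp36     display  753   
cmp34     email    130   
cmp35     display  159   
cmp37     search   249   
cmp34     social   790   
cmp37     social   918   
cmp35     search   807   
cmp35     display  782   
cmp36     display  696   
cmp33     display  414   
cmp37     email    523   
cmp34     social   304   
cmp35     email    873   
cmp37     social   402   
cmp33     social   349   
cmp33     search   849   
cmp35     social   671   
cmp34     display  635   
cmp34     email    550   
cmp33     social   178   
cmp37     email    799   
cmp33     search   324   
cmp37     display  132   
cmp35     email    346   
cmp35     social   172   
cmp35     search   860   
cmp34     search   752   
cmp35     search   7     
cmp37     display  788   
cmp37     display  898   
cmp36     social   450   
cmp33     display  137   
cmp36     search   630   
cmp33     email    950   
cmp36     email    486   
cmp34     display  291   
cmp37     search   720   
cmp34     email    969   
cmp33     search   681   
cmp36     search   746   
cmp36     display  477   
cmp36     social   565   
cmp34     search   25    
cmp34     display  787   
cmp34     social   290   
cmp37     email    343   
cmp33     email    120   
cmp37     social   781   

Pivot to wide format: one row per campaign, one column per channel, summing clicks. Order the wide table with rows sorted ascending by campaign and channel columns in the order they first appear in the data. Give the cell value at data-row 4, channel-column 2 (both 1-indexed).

1926

With rows sorted ascending by campaign, row 4 is campaign=cmp36. channel columns in first-appearance order: email, display, search, social; column 2 is display.
Long rows with campaign=cmp36, channel=display: 753 + 696 + 477 = 1926.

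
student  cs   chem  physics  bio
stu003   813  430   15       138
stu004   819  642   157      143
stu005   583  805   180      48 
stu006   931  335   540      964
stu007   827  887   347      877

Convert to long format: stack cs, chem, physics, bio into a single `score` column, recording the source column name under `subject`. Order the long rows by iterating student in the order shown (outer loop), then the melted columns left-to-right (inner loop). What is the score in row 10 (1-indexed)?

805

20 rows total (5 × 4). Row 10: index ⌊(10-1)/4⌋ = 2 into student → stu005; (10-1) mod 4 = 1 into the melted columns → chem.
So row 10 is (stu005, chem, 805); score = 805.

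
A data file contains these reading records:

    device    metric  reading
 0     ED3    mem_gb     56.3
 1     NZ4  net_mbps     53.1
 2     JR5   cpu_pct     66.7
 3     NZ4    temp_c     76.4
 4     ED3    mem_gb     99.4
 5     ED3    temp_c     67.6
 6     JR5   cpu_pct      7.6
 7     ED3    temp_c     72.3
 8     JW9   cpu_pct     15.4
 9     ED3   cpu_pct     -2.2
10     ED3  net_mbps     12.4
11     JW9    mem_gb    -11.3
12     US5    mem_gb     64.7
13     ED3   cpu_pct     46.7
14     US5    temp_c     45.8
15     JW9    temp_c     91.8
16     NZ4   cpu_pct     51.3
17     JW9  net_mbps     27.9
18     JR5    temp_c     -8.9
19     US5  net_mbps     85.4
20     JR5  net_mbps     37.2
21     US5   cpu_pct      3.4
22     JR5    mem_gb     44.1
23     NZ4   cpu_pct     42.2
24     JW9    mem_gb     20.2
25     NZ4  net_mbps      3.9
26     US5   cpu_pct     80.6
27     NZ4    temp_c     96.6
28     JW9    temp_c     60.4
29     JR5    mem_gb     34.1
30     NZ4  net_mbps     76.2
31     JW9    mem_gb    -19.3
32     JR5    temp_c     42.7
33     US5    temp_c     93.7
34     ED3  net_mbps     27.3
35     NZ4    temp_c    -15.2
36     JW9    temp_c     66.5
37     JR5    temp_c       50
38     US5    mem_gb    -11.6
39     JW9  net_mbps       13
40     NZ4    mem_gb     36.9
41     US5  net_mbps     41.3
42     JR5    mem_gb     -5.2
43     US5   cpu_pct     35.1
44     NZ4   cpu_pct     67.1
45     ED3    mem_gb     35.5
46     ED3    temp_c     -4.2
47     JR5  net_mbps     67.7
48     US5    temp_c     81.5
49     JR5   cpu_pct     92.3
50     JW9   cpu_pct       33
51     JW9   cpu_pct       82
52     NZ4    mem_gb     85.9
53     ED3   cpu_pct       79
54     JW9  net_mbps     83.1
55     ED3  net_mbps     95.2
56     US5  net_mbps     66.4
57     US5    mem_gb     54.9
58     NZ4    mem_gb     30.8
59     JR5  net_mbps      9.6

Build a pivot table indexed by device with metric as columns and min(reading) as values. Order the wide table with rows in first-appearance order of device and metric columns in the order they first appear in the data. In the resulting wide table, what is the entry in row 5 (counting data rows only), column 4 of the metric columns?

45.8

With rows in first-appearance order of device, row 5 is device=US5. metric columns in first-appearance order: mem_gb, net_mbps, cpu_pct, temp_c; column 4 is temp_c.
Long rows with device=US5, metric=temp_c: min(45.8, 93.7, 81.5) = 45.8.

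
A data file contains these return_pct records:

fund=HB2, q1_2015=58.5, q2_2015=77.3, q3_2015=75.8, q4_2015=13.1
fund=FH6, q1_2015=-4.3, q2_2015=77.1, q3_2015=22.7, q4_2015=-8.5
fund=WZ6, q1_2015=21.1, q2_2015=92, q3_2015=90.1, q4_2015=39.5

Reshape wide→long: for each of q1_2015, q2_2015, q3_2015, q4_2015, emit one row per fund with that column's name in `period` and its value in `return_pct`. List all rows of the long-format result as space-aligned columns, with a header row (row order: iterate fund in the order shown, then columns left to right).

fund  period   return_pct
HB2   q1_2015  58.5      
HB2   q2_2015  77.3      
HB2   q3_2015  75.8      
HB2   q4_2015  13.1      
FH6   q1_2015  -4.3      
FH6   q2_2015  77.1      
FH6   q3_2015  22.7      
FH6   q4_2015  -8.5      
WZ6   q1_2015  21.1      
WZ6   q2_2015  92        
WZ6   q3_2015  90.1      
WZ6   q4_2015  39.5      

Each (fund, column) pair becomes one row: 3 × 4 = 12 rows.
For example, (HB2, q1_2015) → return_pct=58.5.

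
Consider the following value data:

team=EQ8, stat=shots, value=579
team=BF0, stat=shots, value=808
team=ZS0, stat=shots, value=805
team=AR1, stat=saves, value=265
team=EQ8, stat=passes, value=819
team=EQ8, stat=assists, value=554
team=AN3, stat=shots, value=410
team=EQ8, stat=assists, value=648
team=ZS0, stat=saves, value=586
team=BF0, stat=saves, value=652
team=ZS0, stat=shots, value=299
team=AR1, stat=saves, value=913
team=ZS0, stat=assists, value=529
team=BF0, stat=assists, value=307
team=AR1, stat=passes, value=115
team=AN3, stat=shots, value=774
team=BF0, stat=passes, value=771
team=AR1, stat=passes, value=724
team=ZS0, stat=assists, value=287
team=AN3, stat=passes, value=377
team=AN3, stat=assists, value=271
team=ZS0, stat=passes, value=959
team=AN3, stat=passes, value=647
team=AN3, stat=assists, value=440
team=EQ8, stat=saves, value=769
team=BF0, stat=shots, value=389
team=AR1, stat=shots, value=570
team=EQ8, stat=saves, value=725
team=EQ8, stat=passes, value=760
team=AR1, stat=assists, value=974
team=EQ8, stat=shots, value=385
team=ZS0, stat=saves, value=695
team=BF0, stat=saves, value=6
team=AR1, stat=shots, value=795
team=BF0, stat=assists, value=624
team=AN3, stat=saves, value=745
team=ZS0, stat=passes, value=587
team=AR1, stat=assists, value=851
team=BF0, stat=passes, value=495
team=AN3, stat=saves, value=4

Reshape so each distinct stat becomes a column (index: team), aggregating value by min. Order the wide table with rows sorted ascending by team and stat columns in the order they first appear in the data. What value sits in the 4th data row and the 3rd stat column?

With rows sorted ascending by team, row 4 is team=EQ8. stat columns in first-appearance order: shots, saves, passes, assists; column 3 is passes.
Long rows with team=EQ8, stat=passes: min(819, 760) = 760.

760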